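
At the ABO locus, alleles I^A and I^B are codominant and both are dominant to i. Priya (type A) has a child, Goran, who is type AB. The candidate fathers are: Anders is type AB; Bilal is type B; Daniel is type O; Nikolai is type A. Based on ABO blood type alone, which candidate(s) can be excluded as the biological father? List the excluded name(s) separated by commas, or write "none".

A candidate is excluded only if no genotype consistent with his phenotype could produce a type AB child with a type A mother.
Daniel (type O): no genotype consistent with that phenotype can produce a type-AB child with a type-A mother.
Nikolai (type A): no genotype consistent with that phenotype can produce a type-AB child with a type-A mother.

Daniel, Nikolai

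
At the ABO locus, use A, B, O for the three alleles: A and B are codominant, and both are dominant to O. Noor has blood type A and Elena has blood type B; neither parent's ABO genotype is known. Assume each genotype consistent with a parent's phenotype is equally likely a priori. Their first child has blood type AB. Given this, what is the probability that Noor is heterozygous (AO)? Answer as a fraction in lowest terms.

1/3

Possible genotypes: Noor ∈ {AA, AO}; Elena ∈ {BB, BO}.
Weight each parental genotype pair by prior × P(type-AB child):
  AA × BB: posterior weight 4/9.
  AA × BO: posterior weight 2/9.
  AO × BB: posterior weight 2/9.
  AO × BO: posterior weight 1/9.
Sum the posterior weight over pairs where Noor is AO: 1/3.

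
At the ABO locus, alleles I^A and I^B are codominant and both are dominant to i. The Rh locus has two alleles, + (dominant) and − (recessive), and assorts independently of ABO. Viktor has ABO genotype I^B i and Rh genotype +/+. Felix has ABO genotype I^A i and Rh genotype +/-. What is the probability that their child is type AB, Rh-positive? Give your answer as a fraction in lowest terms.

1/4

ABO cross I^B i × I^A i → offspring phenotypes: 1/4 O, 1/4 A, 1/4 B, 1/4 AB.
Rh cross +/+ × +/- → 1 Rh+.
Independent loci: P(type AB, Rh-positive) = 1/4 × 1 = 1/4.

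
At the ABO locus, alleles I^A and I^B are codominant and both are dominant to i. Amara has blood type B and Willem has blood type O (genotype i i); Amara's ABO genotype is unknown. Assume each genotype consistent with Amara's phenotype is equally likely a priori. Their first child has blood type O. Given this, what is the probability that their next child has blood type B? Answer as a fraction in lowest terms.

Possible genotypes: Amara ∈ {I^B I^B, I^B i}; Willem ∈ {i i}.
Weight each parental genotype pair by prior × P(type-O child):
  I^B i × i i: posterior weight 1; P(next child type B) = 1/2.
Weighted sum = 1/2.

1/2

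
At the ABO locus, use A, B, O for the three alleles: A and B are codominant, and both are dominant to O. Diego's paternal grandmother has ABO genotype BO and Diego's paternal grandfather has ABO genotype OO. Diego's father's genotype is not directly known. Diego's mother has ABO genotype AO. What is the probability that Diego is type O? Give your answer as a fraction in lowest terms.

3/8

Diego's father's ABO genotype from BO × OO: 1/2 BO, 1/2 OO.
Crossing each possibility with the mother AO and summing P(type O): 1/2·1/4 + 1/2·1/2 = 3/8.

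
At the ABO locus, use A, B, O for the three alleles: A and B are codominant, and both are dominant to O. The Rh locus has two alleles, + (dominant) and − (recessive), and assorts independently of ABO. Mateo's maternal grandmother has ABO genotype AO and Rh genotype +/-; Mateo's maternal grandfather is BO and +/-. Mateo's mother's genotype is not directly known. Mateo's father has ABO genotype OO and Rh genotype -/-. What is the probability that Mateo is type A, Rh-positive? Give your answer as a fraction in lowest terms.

Mateo's mother's ABO genotype from AO × BO: 1/4 AB, 1/4 AO, 1/4 BO, 1/4 OO.
Crossing each possibility with the father OO and summing P(type A): 1/4·1/2 + 1/4·1/2 + 1/4·0 + 1/4·0 = 1/4.
Similarly for Rh via the mother's Rh distribution: P(Rh+) = 1/2.
Independent loci: 1/4 × 1/2 = 1/8.

1/8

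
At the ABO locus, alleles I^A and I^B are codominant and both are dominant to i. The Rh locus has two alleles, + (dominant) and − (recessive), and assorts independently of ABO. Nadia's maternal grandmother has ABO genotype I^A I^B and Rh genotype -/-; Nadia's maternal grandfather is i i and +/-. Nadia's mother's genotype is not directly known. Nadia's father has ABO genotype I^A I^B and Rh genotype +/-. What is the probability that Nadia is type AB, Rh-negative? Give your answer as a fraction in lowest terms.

Nadia's mother's ABO genotype from I^A I^B × i i: 1/2 I^A i, 1/2 I^B i.
Crossing each possibility with the father I^A I^B and summing P(type AB): 1/2·1/4 + 1/2·1/4 = 1/4.
Similarly for Rh via the mother's Rh distribution: P(Rh-) = 3/8.
Independent loci: 1/4 × 3/8 = 3/32.

3/32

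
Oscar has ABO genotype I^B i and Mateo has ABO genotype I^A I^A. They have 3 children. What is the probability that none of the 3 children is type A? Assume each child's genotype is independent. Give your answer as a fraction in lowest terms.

1/8

ABO cross I^B i × I^A I^A → 1/2 A, 1/2 AB.
So P(type A) = 1/2 per child.
P(not type A) = 1/2 for one child; (1/2)^3 = 1/8.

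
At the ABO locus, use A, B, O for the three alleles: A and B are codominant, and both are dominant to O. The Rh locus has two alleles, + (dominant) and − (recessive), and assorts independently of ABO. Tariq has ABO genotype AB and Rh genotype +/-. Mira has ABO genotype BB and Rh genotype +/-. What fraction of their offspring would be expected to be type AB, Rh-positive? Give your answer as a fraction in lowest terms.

ABO cross AB × BB → offspring phenotypes: 1/2 B, 1/2 AB.
Rh cross +/- × +/- → 3/4 Rh+, 1/4 Rh-.
Independent loci: P(type AB, Rh-positive) = 1/2 × 3/4 = 3/8.

3/8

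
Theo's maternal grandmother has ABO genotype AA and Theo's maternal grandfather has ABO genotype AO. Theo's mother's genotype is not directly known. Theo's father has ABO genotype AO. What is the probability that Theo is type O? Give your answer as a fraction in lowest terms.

1/8

Theo's mother's ABO genotype from AA × AO: 1/2 AA, 1/2 AO.
Crossing each possibility with the father AO and summing P(type O): 1/2·0 + 1/2·1/4 = 1/8.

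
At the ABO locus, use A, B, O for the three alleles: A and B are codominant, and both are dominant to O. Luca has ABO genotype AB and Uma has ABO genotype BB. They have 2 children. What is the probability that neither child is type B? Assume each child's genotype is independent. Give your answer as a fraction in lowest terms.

1/4

ABO cross AB × BB → 1/2 B, 1/2 AB.
So P(type B) = 1/2 per child.
P(not type B) = 1/2 for one child; (1/2)^2 = 1/4.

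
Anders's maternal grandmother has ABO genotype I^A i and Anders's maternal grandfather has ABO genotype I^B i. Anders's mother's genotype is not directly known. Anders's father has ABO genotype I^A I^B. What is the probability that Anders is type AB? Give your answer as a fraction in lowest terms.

1/4

Anders's mother's ABO genotype from I^A i × I^B i: 1/4 I^A I^B, 1/4 I^A i, 1/4 I^B i, 1/4 i i.
Crossing each possibility with the father I^A I^B and summing P(type AB): 1/4·1/2 + 1/4·1/4 + 1/4·1/4 + 1/4·0 = 1/4.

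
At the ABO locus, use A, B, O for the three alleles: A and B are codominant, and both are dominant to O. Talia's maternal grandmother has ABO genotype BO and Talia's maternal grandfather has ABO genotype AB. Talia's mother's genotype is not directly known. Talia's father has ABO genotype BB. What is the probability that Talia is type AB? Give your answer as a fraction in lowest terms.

1/4

Talia's mother's ABO genotype from BO × AB: 1/4 AB, 1/4 AO, 1/4 BB, 1/4 BO.
Crossing each possibility with the father BB and summing P(type AB): 1/4·1/2 + 1/4·1/2 + 1/4·0 + 1/4·0 = 1/4.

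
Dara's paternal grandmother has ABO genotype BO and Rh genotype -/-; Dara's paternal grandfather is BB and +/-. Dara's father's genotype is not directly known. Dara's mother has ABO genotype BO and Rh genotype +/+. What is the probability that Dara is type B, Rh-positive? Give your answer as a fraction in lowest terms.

7/8

Dara's father's ABO genotype from BO × BB: 1/2 BB, 1/2 BO.
Crossing each possibility with the mother BO and summing P(type B): 1/2·1 + 1/2·3/4 = 7/8.
Similarly for Rh via the father's Rh distribution: P(Rh+) = 1.
Independent loci: 7/8 × 1 = 7/8.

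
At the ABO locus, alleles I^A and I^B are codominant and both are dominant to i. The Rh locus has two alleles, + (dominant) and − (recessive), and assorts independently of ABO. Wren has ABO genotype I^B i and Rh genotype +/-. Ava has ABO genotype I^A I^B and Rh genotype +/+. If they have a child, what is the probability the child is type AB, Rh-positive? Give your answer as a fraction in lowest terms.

ABO cross I^B i × I^A I^B → offspring phenotypes: 1/4 A, 1/2 B, 1/4 AB.
Rh cross +/- × +/+ → 1 Rh+.
Independent loci: P(type AB, Rh-positive) = 1/4 × 1 = 1/4.

1/4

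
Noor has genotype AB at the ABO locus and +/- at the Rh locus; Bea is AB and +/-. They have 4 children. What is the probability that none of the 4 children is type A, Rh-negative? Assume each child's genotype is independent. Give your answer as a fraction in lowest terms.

ABO cross AB × AB → 1/4 A, 1/4 B, 1/2 AB.
Rh cross +/- × +/- → 3/4 Rh+, 1/4 Rh-; so P(type A, Rh-negative) = 1/4 × 1/4 = 1/16 per child.
P(not type A, Rh-negative) = 15/16 for one child; (15/16)^4 = 50625/65536.

50625/65536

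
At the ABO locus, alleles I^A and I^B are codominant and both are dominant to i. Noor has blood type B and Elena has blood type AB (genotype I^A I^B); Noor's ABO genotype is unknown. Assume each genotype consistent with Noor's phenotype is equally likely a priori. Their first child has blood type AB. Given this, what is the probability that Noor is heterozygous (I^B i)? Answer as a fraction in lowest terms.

1/3

Possible genotypes: Noor ∈ {I^B I^B, I^B i}; Elena ∈ {I^A I^B}.
Weight each parental genotype pair by prior × P(type-AB child):
  I^B I^B × I^A I^B: posterior weight 2/3.
  I^B i × I^A I^B: posterior weight 1/3.
Sum the posterior weight over pairs where Noor is I^B i: 1/3.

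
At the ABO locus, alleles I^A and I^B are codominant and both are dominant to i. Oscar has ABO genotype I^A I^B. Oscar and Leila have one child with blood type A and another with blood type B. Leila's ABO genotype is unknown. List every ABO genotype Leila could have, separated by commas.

I^A I^B, I^A i, I^B i, i i

For each candidate genotype of Leila, check whether crossing it with I^A I^B can produce every observed child phenotype.
  I^A I^A → possible child types {A, AB} ✗
  I^A I^B → possible child types {A, B, AB} ✓
  I^A i → possible child types {A, B, AB} ✓
  I^B I^B → possible child types {B, AB} ✗
  I^B i → possible child types {A, B, AB} ✓
  i i → possible child types {A, B} ✓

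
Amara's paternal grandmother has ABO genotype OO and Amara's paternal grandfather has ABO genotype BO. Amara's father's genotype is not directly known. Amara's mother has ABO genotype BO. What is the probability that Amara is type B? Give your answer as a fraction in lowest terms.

Amara's father's ABO genotype from OO × BO: 1/2 BO, 1/2 OO.
Crossing each possibility with the mother BO and summing P(type B): 1/2·3/4 + 1/2·1/2 = 5/8.

5/8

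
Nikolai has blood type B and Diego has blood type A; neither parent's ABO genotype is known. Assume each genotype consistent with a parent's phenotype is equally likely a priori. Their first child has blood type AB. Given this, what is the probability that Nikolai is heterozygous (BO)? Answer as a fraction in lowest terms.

Possible genotypes: Nikolai ∈ {BB, BO}; Diego ∈ {AA, AO}.
Weight each parental genotype pair by prior × P(type-AB child):
  BB × AA: posterior weight 4/9.
  BB × AO: posterior weight 2/9.
  BO × AA: posterior weight 2/9.
  BO × AO: posterior weight 1/9.
Sum the posterior weight over pairs where Nikolai is BO: 1/3.

1/3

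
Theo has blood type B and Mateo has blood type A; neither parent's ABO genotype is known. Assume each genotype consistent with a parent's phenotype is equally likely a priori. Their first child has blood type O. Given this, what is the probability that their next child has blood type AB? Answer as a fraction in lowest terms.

Possible genotypes: Theo ∈ {BB, BO}; Mateo ∈ {AA, AO}.
Weight each parental genotype pair by prior × P(type-O child):
  BO × AO: posterior weight 1; P(next child type AB) = 1/4.
Weighted sum = 1/4.

1/4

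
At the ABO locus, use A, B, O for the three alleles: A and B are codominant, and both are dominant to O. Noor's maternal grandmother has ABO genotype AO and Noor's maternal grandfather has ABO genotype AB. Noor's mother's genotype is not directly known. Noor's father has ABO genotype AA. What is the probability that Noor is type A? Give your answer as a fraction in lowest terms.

Noor's mother's ABO genotype from AO × AB: 1/4 AA, 1/4 AB, 1/4 AO, 1/4 BO.
Crossing each possibility with the father AA and summing P(type A): 1/4·1 + 1/4·1/2 + 1/4·1 + 1/4·1/2 = 3/4.

3/4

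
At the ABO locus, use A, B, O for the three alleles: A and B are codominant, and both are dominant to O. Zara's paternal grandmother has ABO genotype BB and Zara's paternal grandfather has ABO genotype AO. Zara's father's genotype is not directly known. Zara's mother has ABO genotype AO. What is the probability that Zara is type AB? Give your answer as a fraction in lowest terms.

Zara's father's ABO genotype from BB × AO: 1/2 AB, 1/2 BO.
Crossing each possibility with the mother AO and summing P(type AB): 1/2·1/4 + 1/2·1/4 = 1/4.

1/4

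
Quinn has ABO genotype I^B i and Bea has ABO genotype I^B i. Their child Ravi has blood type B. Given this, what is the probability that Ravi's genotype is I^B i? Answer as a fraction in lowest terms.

Cross I^B i × I^B i → 1/4 I^B I^B, 1/2 I^B i, 1/4 i i.
Type-B genotypes among offspring: I^B I^B (1/4), I^B i (1/2); total 3/4.
P(I^B i | type B) = (1/2) / (3/4) = 2/3.

2/3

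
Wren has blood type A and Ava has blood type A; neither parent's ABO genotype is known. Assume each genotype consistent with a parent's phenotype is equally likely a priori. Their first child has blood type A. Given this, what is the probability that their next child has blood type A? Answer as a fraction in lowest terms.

19/20

Possible genotypes: Wren ∈ {AA, AO}; Ava ∈ {AA, AO}.
Weight each parental genotype pair by prior × P(type-A child):
  AA × AA: posterior weight 4/15; P(next child type A) = 1.
  AA × AO: posterior weight 4/15; P(next child type A) = 1.
  AO × AA: posterior weight 4/15; P(next child type A) = 1.
  AO × AO: posterior weight 1/5; P(next child type A) = 3/4.
Weighted sum = 19/20.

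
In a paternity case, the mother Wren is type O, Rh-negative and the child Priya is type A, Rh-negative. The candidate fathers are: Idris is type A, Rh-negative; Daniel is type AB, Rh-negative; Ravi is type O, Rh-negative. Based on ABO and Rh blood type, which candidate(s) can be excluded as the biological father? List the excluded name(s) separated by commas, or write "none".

A candidate is excluded only if no genotype consistent with his phenotype could produce a type A, Rh-negative child with a type O, Rh-negative mother.
Ravi (type O, Rh-): no genotype consistent with that phenotype can produce a type-A Rh- child with a type-O mother.

Ravi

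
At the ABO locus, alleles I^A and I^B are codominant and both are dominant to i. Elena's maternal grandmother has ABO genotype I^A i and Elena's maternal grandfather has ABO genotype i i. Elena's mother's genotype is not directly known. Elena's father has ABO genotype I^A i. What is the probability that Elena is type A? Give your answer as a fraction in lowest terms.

Elena's mother's ABO genotype from I^A i × i i: 1/2 I^A i, 1/2 i i.
Crossing each possibility with the father I^A i and summing P(type A): 1/2·3/4 + 1/2·1/2 = 5/8.

5/8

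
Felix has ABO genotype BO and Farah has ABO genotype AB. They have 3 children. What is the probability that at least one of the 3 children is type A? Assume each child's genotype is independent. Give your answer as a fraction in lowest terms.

37/64

ABO cross BO × AB → 1/4 A, 1/2 B, 1/4 AB.
So P(type A) = 1/4 per child.
P(none) = (3/4)^3 = 27/64; P(at least one) = 1 − 27/64 = 37/64.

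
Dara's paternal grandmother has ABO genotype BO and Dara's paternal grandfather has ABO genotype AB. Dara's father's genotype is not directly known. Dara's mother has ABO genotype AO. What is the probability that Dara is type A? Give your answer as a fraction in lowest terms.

3/8

Dara's father's ABO genotype from BO × AB: 1/4 AB, 1/4 AO, 1/4 BB, 1/4 BO.
Crossing each possibility with the mother AO and summing P(type A): 1/4·1/2 + 1/4·3/4 + 1/4·0 + 1/4·1/4 = 3/8.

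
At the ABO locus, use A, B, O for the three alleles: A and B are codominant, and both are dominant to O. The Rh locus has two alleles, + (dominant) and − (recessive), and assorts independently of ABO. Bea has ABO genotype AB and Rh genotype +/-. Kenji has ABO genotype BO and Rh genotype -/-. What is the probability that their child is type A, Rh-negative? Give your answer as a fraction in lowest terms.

ABO cross AB × BO → offspring phenotypes: 1/4 A, 1/2 B, 1/4 AB.
Rh cross +/- × -/- → 1/2 Rh+, 1/2 Rh-.
Independent loci: P(type A, Rh-negative) = 1/4 × 1/2 = 1/8.

1/8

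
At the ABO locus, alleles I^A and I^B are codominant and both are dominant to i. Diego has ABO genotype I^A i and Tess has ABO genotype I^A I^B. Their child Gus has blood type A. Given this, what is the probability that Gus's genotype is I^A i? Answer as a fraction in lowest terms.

1/2

Cross I^A i × I^A I^B → 1/4 I^A I^A, 1/4 I^A I^B, 1/4 I^A i, 1/4 I^B i.
Type-A genotypes among offspring: I^A I^A (1/4), I^A i (1/4); total 1/2.
P(I^A i | type A) = (1/4) / (1/2) = 1/2.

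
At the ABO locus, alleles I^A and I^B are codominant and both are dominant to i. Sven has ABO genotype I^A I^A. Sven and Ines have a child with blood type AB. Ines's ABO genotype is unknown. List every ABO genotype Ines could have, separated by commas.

I^A I^B, I^B I^B, I^B i

For each candidate genotype of Ines, check whether crossing it with I^A I^A can produce every observed child phenotype.
  I^A I^A → possible child types {A} ✗
  I^A I^B → possible child types {A, AB} ✓
  I^A i → possible child types {A} ✗
  I^B I^B → possible child types {AB} ✓
  I^B i → possible child types {A, AB} ✓
  i i → possible child types {A} ✗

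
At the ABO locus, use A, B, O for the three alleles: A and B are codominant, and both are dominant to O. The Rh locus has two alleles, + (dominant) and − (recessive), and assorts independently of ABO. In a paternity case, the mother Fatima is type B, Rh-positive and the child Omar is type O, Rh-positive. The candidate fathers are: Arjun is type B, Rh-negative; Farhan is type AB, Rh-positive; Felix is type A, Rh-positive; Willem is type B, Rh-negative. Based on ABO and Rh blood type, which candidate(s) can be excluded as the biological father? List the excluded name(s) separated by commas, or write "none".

A candidate is excluded only if no genotype consistent with his phenotype could produce a type O, Rh-positive child with a type B, Rh-positive mother.
Farhan (type AB, Rh+): no genotype consistent with that phenotype can produce a type-O Rh+ child with a type-B mother.

Farhan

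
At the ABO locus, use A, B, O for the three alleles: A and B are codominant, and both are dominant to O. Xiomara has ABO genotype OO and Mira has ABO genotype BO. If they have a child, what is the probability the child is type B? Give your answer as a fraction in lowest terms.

ABO cross OO × BO → offspring phenotypes: 1/2 O, 1/2 B.
So P(type B) = 1/2.

1/2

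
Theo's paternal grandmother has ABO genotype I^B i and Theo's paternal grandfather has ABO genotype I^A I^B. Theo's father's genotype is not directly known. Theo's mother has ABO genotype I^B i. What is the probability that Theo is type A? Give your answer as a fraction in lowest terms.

Theo's father's ABO genotype from I^B i × I^A I^B: 1/4 I^A I^B, 1/4 I^A i, 1/4 I^B I^B, 1/4 I^B i.
Crossing each possibility with the mother I^B i and summing P(type A): 1/4·1/4 + 1/4·1/4 + 1/4·0 + 1/4·0 = 1/8.

1/8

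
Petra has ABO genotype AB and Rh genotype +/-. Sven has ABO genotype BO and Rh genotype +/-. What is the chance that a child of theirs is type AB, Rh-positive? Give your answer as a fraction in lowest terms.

3/16

ABO cross AB × BO → offspring phenotypes: 1/4 A, 1/2 B, 1/4 AB.
Rh cross +/- × +/- → 3/4 Rh+, 1/4 Rh-.
Independent loci: P(type AB, Rh-positive) = 1/4 × 3/4 = 3/16.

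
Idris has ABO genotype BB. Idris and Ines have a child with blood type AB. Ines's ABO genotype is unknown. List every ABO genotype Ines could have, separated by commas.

For each candidate genotype of Ines, check whether crossing it with BB can produce every observed child phenotype.
  AA → possible child types {AB} ✓
  AB → possible child types {B, AB} ✓
  AO → possible child types {B, AB} ✓
  BB → possible child types {B} ✗
  BO → possible child types {B} ✗
  OO → possible child types {B} ✗

AA, AB, AO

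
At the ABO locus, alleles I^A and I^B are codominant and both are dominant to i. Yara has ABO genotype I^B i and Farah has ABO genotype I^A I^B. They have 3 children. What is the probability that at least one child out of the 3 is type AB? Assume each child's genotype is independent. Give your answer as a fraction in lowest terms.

37/64

ABO cross I^B i × I^A I^B → 1/4 A, 1/2 B, 1/4 AB.
So P(type AB) = 1/4 per child.
P(none) = (3/4)^3 = 27/64; P(at least one) = 1 − 27/64 = 37/64.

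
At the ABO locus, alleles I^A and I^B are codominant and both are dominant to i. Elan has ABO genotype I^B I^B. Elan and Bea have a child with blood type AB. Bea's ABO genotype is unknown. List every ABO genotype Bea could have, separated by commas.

For each candidate genotype of Bea, check whether crossing it with I^B I^B can produce every observed child phenotype.
  I^A I^A → possible child types {AB} ✓
  I^A I^B → possible child types {B, AB} ✓
  I^A i → possible child types {B, AB} ✓
  I^B I^B → possible child types {B} ✗
  I^B i → possible child types {B} ✗
  i i → possible child types {B} ✗

I^A I^A, I^A I^B, I^A i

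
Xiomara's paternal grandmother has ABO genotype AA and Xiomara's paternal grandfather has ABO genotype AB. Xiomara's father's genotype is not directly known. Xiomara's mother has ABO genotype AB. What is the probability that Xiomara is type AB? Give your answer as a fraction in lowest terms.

1/2

Xiomara's father's ABO genotype from AA × AB: 1/2 AA, 1/2 AB.
Crossing each possibility with the mother AB and summing P(type AB): 1/2·1/2 + 1/2·1/2 = 1/2.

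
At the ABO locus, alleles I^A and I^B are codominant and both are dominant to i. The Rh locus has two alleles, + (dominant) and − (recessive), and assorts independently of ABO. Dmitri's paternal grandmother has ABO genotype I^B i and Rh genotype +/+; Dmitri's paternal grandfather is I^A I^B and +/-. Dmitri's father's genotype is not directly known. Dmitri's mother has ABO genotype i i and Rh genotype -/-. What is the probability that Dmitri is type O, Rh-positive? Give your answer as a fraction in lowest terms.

Dmitri's father's ABO genotype from I^B i × I^A I^B: 1/4 I^A I^B, 1/4 I^A i, 1/4 I^B I^B, 1/4 I^B i.
Crossing each possibility with the mother i i and summing P(type O): 1/4·0 + 1/4·1/2 + 1/4·0 + 1/4·1/2 = 1/4.
Similarly for Rh via the father's Rh distribution: P(Rh+) = 3/4.
Independent loci: 1/4 × 3/4 = 3/16.

3/16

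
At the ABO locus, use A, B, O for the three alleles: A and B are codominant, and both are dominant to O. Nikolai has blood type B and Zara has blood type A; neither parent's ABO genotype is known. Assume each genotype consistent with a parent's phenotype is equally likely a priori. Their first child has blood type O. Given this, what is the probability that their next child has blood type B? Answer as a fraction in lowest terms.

Possible genotypes: Nikolai ∈ {BB, BO}; Zara ∈ {AA, AO}.
Weight each parental genotype pair by prior × P(type-O child):
  BO × AO: posterior weight 1; P(next child type B) = 1/4.
Weighted sum = 1/4.

1/4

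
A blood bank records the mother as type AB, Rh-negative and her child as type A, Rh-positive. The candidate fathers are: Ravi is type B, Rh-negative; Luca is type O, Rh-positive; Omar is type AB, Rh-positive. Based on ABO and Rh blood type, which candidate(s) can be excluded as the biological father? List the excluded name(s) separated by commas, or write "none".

Ravi

A candidate is excluded only if no genotype consistent with his phenotype could produce a type A, Rh-positive child with a type AB, Rh-negative mother.
Ravi (type B, Rh-): no genotype consistent with that phenotype can produce a type-A Rh+ child with a type-AB mother.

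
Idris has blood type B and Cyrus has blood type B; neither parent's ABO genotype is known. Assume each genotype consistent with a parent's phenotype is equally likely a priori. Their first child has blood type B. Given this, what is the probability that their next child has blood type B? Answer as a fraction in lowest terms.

Possible genotypes: Idris ∈ {BB, BO}; Cyrus ∈ {BB, BO}.
Weight each parental genotype pair by prior × P(type-B child):
  BB × BB: posterior weight 4/15; P(next child type B) = 1.
  BB × BO: posterior weight 4/15; P(next child type B) = 1.
  BO × BB: posterior weight 4/15; P(next child type B) = 1.
  BO × BO: posterior weight 1/5; P(next child type B) = 3/4.
Weighted sum = 19/20.

19/20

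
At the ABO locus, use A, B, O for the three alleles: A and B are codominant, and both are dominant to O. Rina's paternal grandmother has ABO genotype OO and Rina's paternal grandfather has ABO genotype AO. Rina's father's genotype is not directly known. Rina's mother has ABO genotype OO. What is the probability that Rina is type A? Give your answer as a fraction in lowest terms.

1/4

Rina's father's ABO genotype from OO × AO: 1/2 AO, 1/2 OO.
Crossing each possibility with the mother OO and summing P(type A): 1/2·1/2 + 1/2·0 = 1/4.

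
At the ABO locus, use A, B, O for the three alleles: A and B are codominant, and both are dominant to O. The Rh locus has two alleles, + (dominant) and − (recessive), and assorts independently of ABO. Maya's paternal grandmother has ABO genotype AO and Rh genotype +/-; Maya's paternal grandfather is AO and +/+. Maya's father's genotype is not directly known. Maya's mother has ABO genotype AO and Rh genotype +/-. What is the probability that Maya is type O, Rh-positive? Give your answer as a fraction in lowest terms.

Maya's father's ABO genotype from AO × AO: 1/4 AA, 1/2 AO, 1/4 OO.
Crossing each possibility with the mother AO and summing P(type O): 1/4·0 + 1/2·1/4 + 1/4·1/2 = 1/4.
Similarly for Rh via the father's Rh distribution: P(Rh+) = 7/8.
Independent loci: 1/4 × 7/8 = 7/32.

7/32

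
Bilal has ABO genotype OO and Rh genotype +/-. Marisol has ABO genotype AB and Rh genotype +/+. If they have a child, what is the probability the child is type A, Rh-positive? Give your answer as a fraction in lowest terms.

1/2

ABO cross OO × AB → offspring phenotypes: 1/2 A, 1/2 B.
Rh cross +/- × +/+ → 1 Rh+.
Independent loci: P(type A, Rh-positive) = 1/2 × 1 = 1/2.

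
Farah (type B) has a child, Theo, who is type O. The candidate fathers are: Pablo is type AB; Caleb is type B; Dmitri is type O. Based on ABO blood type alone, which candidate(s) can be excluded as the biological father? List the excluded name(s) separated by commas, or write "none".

Pablo

A candidate is excluded only if no genotype consistent with his phenotype could produce a type O child with a type B mother.
Pablo (type AB): no genotype consistent with that phenotype can produce a type-O child with a type-B mother.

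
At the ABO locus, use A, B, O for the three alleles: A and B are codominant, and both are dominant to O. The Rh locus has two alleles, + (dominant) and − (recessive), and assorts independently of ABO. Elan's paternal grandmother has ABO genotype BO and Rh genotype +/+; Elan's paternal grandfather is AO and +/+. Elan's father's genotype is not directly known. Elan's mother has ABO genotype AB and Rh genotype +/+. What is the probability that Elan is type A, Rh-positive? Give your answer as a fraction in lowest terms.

Elan's father's ABO genotype from BO × AO: 1/4 AB, 1/4 AO, 1/4 BO, 1/4 OO.
Crossing each possibility with the mother AB and summing P(type A): 1/4·1/4 + 1/4·1/2 + 1/4·1/4 + 1/4·1/2 = 3/8.
Similarly for Rh via the father's Rh distribution: P(Rh+) = 1.
Independent loci: 3/8 × 1 = 3/8.

3/8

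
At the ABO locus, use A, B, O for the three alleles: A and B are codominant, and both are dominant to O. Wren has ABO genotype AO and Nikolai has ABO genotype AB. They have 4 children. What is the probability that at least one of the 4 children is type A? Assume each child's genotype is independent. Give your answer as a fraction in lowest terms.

15/16

ABO cross AO × AB → 1/2 A, 1/4 B, 1/4 AB.
So P(type A) = 1/2 per child.
P(none) = (1/2)^4 = 1/16; P(at least one) = 1 − 1/16 = 15/16.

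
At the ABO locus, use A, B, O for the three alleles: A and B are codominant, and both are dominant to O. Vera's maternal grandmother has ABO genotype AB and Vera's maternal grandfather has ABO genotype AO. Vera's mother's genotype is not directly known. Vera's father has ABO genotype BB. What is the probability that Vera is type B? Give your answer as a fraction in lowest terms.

1/2

Vera's mother's ABO genotype from AB × AO: 1/4 AA, 1/4 AB, 1/4 AO, 1/4 BO.
Crossing each possibility with the father BB and summing P(type B): 1/4·0 + 1/4·1/2 + 1/4·1/2 + 1/4·1 = 1/2.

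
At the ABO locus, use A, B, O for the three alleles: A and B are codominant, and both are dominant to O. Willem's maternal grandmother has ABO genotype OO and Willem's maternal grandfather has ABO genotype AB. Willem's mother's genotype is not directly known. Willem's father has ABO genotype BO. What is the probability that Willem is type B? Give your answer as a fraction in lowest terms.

Willem's mother's ABO genotype from OO × AB: 1/2 AO, 1/2 BO.
Crossing each possibility with the father BO and summing P(type B): 1/2·1/4 + 1/2·3/4 = 1/2.

1/2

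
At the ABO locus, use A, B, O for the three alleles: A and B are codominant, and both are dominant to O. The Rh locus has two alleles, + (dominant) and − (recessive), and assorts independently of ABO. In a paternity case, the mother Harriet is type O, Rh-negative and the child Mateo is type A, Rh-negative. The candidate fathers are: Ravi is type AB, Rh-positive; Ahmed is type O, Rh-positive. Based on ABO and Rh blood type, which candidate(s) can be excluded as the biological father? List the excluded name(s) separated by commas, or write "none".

Ahmed

A candidate is excluded only if no genotype consistent with his phenotype could produce a type A, Rh-negative child with a type O, Rh-negative mother.
Ahmed (type O, Rh+): no genotype consistent with that phenotype can produce a type-A Rh- child with a type-O mother.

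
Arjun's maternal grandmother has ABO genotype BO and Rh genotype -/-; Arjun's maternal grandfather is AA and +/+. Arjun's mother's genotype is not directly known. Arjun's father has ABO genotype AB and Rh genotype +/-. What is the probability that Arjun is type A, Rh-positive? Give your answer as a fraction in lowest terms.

9/32

Arjun's mother's ABO genotype from BO × AA: 1/2 AB, 1/2 AO.
Crossing each possibility with the father AB and summing P(type A): 1/2·1/4 + 1/2·1/2 = 3/8.
Similarly for Rh via the mother's Rh distribution: P(Rh+) = 3/4.
Independent loci: 3/8 × 3/4 = 9/32.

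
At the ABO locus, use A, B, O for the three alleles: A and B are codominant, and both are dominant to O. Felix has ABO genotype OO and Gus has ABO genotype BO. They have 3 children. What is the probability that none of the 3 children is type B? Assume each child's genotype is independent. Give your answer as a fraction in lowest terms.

ABO cross OO × BO → 1/2 O, 1/2 B.
So P(type B) = 1/2 per child.
P(not type B) = 1/2 for one child; (1/2)^3 = 1/8.

1/8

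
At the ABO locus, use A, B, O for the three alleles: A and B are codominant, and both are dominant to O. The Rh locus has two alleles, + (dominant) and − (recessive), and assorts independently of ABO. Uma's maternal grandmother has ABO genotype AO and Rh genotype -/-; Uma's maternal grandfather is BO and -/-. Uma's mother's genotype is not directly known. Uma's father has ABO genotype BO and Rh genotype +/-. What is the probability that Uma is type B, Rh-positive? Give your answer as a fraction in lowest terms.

1/4

Uma's mother's ABO genotype from AO × BO: 1/4 AB, 1/4 AO, 1/4 BO, 1/4 OO.
Crossing each possibility with the father BO and summing P(type B): 1/4·1/2 + 1/4·1/4 + 1/4·3/4 + 1/4·1/2 = 1/2.
Similarly for Rh via the mother's Rh distribution: P(Rh+) = 1/2.
Independent loci: 1/2 × 1/2 = 1/4.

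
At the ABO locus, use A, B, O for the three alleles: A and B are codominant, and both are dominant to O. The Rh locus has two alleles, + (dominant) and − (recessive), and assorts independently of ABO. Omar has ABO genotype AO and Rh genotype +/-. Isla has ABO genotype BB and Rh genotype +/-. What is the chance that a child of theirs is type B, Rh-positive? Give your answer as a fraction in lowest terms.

ABO cross AO × BB → offspring phenotypes: 1/2 B, 1/2 AB.
Rh cross +/- × +/- → 3/4 Rh+, 1/4 Rh-.
Independent loci: P(type B, Rh-positive) = 1/2 × 3/4 = 3/8.

3/8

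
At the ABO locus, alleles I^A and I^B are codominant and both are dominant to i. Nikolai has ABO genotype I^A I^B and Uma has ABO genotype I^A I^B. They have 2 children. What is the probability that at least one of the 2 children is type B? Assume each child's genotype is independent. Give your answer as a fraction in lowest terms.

ABO cross I^A I^B × I^A I^B → 1/4 A, 1/4 B, 1/2 AB.
So P(type B) = 1/4 per child.
P(none) = (3/4)^2 = 9/16; P(at least one) = 1 − 9/16 = 7/16.

7/16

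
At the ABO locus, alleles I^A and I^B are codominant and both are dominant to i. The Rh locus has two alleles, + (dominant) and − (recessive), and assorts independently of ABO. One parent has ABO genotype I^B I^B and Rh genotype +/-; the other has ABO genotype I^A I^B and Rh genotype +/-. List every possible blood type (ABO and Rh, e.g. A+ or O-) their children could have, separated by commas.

B+, B-, AB+, AB-

Gametes from I^B I^B × I^A I^B give offspring ABO genotypes I^A I^B, I^B I^B, i.e. phenotypes B, AB.
Rh cross +/- × +/- → phenotypes Rh+, Rh-.
Combining independently: B+, B-, AB+, AB-.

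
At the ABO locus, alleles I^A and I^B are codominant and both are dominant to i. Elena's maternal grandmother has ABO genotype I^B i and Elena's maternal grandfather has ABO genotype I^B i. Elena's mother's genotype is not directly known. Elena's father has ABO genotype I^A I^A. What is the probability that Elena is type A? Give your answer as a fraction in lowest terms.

Elena's mother's ABO genotype from I^B i × I^B i: 1/4 I^B I^B, 1/2 I^B i, 1/4 i i.
Crossing each possibility with the father I^A I^A and summing P(type A): 1/4·0 + 1/2·1/2 + 1/4·1 = 1/2.

1/2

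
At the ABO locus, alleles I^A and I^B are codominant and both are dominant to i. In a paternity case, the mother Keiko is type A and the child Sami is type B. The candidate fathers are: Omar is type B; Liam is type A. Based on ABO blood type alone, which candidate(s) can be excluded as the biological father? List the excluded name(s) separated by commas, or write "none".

Liam

A candidate is excluded only if no genotype consistent with his phenotype could produce a type B child with a type A mother.
Liam (type A): no genotype consistent with that phenotype can produce a type-B child with a type-A mother.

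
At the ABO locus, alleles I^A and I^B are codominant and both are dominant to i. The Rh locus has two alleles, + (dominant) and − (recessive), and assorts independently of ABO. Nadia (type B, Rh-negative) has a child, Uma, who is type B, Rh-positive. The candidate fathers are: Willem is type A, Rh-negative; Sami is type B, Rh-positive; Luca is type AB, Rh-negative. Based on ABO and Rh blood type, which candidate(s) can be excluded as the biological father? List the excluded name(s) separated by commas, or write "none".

A candidate is excluded only if no genotype consistent with his phenotype could produce a type B, Rh-positive child with a type B, Rh-negative mother.
Willem (type A, Rh-): no genotype consistent with that phenotype can produce a type-B Rh+ child with a type-B mother.
Luca (type AB, Rh-): no genotype consistent with that phenotype can produce a type-B Rh+ child with a type-B mother.

Willem, Luca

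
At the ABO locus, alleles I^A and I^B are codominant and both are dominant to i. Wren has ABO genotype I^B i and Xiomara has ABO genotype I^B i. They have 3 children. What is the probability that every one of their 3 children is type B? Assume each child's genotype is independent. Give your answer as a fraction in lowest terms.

27/64

ABO cross I^B i × I^B i → 1/4 O, 3/4 B.
So P(type B) = 3/4 per child.
All 3 independent: (3/4)^3 = 27/64.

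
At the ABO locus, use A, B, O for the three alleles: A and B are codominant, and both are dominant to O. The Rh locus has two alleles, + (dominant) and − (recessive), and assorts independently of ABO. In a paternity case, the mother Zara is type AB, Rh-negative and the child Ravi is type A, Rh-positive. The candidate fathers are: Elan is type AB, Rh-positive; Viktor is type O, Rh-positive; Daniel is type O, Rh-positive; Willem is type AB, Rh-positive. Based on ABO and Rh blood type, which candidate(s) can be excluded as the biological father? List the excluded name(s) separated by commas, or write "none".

A candidate is excluded only if no genotype consistent with his phenotype could produce a type A, Rh-positive child with a type AB, Rh-negative mother.
Every candidate has at least one consistent genotype combination, so none can be excluded.

none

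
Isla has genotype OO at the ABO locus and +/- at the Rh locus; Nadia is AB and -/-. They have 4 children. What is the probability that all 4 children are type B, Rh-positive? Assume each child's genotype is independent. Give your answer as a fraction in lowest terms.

ABO cross OO × AB → 1/2 A, 1/2 B.
Rh cross +/- × -/- → 1/2 Rh+, 1/2 Rh-; so P(type B, Rh-positive) = 1/2 × 1/2 = 1/4 per child.
All 4 independent: (1/4)^4 = 1/256.

1/256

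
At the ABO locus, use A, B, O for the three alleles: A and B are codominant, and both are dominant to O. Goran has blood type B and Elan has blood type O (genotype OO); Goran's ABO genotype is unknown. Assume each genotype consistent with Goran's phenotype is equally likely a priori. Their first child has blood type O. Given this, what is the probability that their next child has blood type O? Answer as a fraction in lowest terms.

1/2

Possible genotypes: Goran ∈ {BB, BO}; Elan ∈ {OO}.
Weight each parental genotype pair by prior × P(type-O child):
  BO × OO: posterior weight 1; P(next child type O) = 1/2.
Weighted sum = 1/2.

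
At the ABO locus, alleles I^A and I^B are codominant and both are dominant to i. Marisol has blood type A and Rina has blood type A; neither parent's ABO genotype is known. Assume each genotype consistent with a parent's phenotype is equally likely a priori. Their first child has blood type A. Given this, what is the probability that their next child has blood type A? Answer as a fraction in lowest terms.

Possible genotypes: Marisol ∈ {I^A I^A, I^A i}; Rina ∈ {I^A I^A, I^A i}.
Weight each parental genotype pair by prior × P(type-A child):
  I^A I^A × I^A I^A: posterior weight 4/15; P(next child type A) = 1.
  I^A I^A × I^A i: posterior weight 4/15; P(next child type A) = 1.
  I^A i × I^A I^A: posterior weight 4/15; P(next child type A) = 1.
  I^A i × I^A i: posterior weight 1/5; P(next child type A) = 3/4.
Weighted sum = 19/20.

19/20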